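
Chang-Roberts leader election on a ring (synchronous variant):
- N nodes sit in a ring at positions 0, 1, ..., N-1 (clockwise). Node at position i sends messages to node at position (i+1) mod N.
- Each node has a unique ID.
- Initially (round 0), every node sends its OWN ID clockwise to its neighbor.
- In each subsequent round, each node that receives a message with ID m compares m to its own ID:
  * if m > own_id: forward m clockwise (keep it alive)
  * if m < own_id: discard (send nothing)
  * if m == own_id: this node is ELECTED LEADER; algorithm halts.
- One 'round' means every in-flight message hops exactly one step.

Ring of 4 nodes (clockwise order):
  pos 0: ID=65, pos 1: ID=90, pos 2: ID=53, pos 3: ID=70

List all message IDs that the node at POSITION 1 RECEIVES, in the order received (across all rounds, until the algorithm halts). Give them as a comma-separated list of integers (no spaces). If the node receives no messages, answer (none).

Round 1: pos1(id90) recv 65: drop; pos2(id53) recv 90: fwd; pos3(id70) recv 53: drop; pos0(id65) recv 70: fwd
Round 2: pos3(id70) recv 90: fwd; pos1(id90) recv 70: drop
Round 3: pos0(id65) recv 90: fwd
Round 4: pos1(id90) recv 90: ELECTED

Answer: 65,70,90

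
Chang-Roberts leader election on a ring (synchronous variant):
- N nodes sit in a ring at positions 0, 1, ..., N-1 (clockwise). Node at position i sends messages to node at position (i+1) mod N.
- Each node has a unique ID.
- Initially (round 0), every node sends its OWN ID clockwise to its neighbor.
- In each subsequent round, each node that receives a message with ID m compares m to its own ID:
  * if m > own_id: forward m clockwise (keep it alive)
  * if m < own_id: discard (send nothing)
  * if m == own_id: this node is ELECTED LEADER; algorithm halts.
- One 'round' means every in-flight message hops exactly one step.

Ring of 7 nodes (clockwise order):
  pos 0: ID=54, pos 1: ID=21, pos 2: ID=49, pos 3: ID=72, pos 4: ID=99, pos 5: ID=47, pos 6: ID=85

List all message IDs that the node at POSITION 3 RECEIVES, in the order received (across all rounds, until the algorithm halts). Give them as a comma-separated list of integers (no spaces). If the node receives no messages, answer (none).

Answer: 49,54,85,99

Derivation:
Round 1: pos1(id21) recv 54: fwd; pos2(id49) recv 21: drop; pos3(id72) recv 49: drop; pos4(id99) recv 72: drop; pos5(id47) recv 99: fwd; pos6(id85) recv 47: drop; pos0(id54) recv 85: fwd
Round 2: pos2(id49) recv 54: fwd; pos6(id85) recv 99: fwd; pos1(id21) recv 85: fwd
Round 3: pos3(id72) recv 54: drop; pos0(id54) recv 99: fwd; pos2(id49) recv 85: fwd
Round 4: pos1(id21) recv 99: fwd; pos3(id72) recv 85: fwd
Round 5: pos2(id49) recv 99: fwd; pos4(id99) recv 85: drop
Round 6: pos3(id72) recv 99: fwd
Round 7: pos4(id99) recv 99: ELECTED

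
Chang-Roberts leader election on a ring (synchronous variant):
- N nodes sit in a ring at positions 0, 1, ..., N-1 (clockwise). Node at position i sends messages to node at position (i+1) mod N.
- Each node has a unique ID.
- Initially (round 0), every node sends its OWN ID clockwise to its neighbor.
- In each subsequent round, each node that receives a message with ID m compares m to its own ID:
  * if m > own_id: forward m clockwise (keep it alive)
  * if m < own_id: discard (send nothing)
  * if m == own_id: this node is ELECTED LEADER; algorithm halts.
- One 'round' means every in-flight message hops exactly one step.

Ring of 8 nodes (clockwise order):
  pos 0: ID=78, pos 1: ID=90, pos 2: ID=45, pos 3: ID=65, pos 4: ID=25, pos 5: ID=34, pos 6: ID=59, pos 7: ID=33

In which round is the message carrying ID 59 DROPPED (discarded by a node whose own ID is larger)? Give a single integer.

Round 1: pos1(id90) recv 78: drop; pos2(id45) recv 90: fwd; pos3(id65) recv 45: drop; pos4(id25) recv 65: fwd; pos5(id34) recv 25: drop; pos6(id59) recv 34: drop; pos7(id33) recv 59: fwd; pos0(id78) recv 33: drop
Round 2: pos3(id65) recv 90: fwd; pos5(id34) recv 65: fwd; pos0(id78) recv 59: drop
Round 3: pos4(id25) recv 90: fwd; pos6(id59) recv 65: fwd
Round 4: pos5(id34) recv 90: fwd; pos7(id33) recv 65: fwd
Round 5: pos6(id59) recv 90: fwd; pos0(id78) recv 65: drop
Round 6: pos7(id33) recv 90: fwd
Round 7: pos0(id78) recv 90: fwd
Round 8: pos1(id90) recv 90: ELECTED
Message ID 59 originates at pos 6; dropped at pos 0 in round 2

Answer: 2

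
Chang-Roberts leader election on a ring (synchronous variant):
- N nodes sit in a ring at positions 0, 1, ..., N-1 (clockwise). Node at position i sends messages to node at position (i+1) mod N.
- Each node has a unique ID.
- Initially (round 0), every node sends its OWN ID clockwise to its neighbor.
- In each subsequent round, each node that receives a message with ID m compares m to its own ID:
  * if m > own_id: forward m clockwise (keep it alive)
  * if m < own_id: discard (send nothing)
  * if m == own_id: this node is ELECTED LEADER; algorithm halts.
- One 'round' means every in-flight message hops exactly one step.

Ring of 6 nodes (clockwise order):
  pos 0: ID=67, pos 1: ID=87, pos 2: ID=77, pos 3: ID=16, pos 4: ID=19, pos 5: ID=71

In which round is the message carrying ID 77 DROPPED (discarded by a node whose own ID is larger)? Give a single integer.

Answer: 5

Derivation:
Round 1: pos1(id87) recv 67: drop; pos2(id77) recv 87: fwd; pos3(id16) recv 77: fwd; pos4(id19) recv 16: drop; pos5(id71) recv 19: drop; pos0(id67) recv 71: fwd
Round 2: pos3(id16) recv 87: fwd; pos4(id19) recv 77: fwd; pos1(id87) recv 71: drop
Round 3: pos4(id19) recv 87: fwd; pos5(id71) recv 77: fwd
Round 4: pos5(id71) recv 87: fwd; pos0(id67) recv 77: fwd
Round 5: pos0(id67) recv 87: fwd; pos1(id87) recv 77: drop
Round 6: pos1(id87) recv 87: ELECTED
Message ID 77 originates at pos 2; dropped at pos 1 in round 5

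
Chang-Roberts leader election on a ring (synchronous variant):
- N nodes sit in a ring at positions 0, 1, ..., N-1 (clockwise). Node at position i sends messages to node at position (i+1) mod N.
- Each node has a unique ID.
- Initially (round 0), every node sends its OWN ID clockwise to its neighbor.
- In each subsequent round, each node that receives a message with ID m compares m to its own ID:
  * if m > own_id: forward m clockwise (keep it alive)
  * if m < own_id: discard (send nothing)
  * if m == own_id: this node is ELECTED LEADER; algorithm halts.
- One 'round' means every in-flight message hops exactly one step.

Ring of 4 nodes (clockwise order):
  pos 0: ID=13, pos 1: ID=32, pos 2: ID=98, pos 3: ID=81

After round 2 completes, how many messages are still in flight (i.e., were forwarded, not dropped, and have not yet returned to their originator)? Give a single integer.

Round 1: pos1(id32) recv 13: drop; pos2(id98) recv 32: drop; pos3(id81) recv 98: fwd; pos0(id13) recv 81: fwd
Round 2: pos0(id13) recv 98: fwd; pos1(id32) recv 81: fwd
After round 2: 2 messages still in flight

Answer: 2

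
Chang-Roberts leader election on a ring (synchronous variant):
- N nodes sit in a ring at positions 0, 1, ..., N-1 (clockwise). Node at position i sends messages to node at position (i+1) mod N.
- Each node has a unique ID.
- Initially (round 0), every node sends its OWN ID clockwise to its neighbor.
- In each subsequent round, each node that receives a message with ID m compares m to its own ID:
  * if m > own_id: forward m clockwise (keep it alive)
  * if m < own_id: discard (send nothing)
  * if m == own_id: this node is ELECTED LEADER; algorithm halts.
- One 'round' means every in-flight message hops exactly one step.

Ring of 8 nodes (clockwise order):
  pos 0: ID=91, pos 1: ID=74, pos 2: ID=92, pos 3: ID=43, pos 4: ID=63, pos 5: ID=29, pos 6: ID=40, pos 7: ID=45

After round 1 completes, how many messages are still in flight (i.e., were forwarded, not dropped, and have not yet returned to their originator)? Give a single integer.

Answer: 3

Derivation:
Round 1: pos1(id74) recv 91: fwd; pos2(id92) recv 74: drop; pos3(id43) recv 92: fwd; pos4(id63) recv 43: drop; pos5(id29) recv 63: fwd; pos6(id40) recv 29: drop; pos7(id45) recv 40: drop; pos0(id91) recv 45: drop
After round 1: 3 messages still in flight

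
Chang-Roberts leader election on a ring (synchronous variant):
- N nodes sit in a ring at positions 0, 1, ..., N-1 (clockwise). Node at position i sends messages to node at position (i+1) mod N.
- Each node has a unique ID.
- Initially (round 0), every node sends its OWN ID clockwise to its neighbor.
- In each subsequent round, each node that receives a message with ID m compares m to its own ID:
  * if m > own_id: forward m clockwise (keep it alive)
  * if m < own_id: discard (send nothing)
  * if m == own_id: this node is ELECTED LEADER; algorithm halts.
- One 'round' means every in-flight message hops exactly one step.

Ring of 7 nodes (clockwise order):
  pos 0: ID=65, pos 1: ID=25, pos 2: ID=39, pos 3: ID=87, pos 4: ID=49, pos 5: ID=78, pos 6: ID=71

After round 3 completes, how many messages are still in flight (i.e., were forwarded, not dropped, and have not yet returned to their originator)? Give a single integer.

Answer: 3

Derivation:
Round 1: pos1(id25) recv 65: fwd; pos2(id39) recv 25: drop; pos3(id87) recv 39: drop; pos4(id49) recv 87: fwd; pos5(id78) recv 49: drop; pos6(id71) recv 78: fwd; pos0(id65) recv 71: fwd
Round 2: pos2(id39) recv 65: fwd; pos5(id78) recv 87: fwd; pos0(id65) recv 78: fwd; pos1(id25) recv 71: fwd
Round 3: pos3(id87) recv 65: drop; pos6(id71) recv 87: fwd; pos1(id25) recv 78: fwd; pos2(id39) recv 71: fwd
After round 3: 3 messages still in flight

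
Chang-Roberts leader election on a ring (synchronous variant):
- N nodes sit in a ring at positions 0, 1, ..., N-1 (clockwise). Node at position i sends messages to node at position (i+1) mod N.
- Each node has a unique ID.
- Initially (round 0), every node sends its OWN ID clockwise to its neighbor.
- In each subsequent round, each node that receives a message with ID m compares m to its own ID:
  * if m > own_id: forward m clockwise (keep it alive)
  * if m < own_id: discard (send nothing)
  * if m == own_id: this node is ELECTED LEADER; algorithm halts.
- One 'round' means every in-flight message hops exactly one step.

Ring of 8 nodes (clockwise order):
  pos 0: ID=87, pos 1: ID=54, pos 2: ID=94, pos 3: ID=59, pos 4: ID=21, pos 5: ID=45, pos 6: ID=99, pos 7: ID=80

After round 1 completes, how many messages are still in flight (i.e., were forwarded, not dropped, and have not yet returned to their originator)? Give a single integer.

Round 1: pos1(id54) recv 87: fwd; pos2(id94) recv 54: drop; pos3(id59) recv 94: fwd; pos4(id21) recv 59: fwd; pos5(id45) recv 21: drop; pos6(id99) recv 45: drop; pos7(id80) recv 99: fwd; pos0(id87) recv 80: drop
After round 1: 4 messages still in flight

Answer: 4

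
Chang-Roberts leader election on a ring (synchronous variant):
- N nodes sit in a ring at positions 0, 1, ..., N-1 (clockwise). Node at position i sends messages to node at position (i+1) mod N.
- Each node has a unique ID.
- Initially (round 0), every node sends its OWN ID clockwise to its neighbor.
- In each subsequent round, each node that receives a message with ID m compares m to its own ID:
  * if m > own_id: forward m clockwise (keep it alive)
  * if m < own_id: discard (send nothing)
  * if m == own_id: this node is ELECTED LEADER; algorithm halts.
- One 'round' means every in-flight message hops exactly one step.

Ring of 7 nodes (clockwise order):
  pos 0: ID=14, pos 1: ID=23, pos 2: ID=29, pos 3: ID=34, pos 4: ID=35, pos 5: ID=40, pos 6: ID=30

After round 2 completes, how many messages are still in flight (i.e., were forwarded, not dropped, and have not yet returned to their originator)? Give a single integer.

Answer: 2

Derivation:
Round 1: pos1(id23) recv 14: drop; pos2(id29) recv 23: drop; pos3(id34) recv 29: drop; pos4(id35) recv 34: drop; pos5(id40) recv 35: drop; pos6(id30) recv 40: fwd; pos0(id14) recv 30: fwd
Round 2: pos0(id14) recv 40: fwd; pos1(id23) recv 30: fwd
After round 2: 2 messages still in flight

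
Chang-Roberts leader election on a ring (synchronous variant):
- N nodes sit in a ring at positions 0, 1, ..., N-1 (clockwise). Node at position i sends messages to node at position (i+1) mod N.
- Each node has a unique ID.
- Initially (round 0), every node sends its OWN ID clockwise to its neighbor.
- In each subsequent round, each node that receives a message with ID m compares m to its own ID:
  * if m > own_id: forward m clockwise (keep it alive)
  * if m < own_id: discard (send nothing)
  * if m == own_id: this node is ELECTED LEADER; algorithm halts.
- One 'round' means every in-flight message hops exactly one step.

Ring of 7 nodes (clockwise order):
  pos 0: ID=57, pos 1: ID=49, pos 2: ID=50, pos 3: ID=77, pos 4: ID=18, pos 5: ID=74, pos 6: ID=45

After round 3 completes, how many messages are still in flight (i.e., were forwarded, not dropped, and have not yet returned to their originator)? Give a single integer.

Round 1: pos1(id49) recv 57: fwd; pos2(id50) recv 49: drop; pos3(id77) recv 50: drop; pos4(id18) recv 77: fwd; pos5(id74) recv 18: drop; pos6(id45) recv 74: fwd; pos0(id57) recv 45: drop
Round 2: pos2(id50) recv 57: fwd; pos5(id74) recv 77: fwd; pos0(id57) recv 74: fwd
Round 3: pos3(id77) recv 57: drop; pos6(id45) recv 77: fwd; pos1(id49) recv 74: fwd
After round 3: 2 messages still in flight

Answer: 2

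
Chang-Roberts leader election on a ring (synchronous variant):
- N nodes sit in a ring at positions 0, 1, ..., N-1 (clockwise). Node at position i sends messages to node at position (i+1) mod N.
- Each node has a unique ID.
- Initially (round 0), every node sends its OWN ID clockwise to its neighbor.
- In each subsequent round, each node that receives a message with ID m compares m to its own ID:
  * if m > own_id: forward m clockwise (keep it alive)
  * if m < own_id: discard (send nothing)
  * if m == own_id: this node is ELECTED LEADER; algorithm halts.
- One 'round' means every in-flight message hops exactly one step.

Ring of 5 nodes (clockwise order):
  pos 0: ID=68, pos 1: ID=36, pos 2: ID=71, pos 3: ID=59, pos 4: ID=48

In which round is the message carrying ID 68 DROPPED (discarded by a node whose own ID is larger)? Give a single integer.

Round 1: pos1(id36) recv 68: fwd; pos2(id71) recv 36: drop; pos3(id59) recv 71: fwd; pos4(id48) recv 59: fwd; pos0(id68) recv 48: drop
Round 2: pos2(id71) recv 68: drop; pos4(id48) recv 71: fwd; pos0(id68) recv 59: drop
Round 3: pos0(id68) recv 71: fwd
Round 4: pos1(id36) recv 71: fwd
Round 5: pos2(id71) recv 71: ELECTED
Message ID 68 originates at pos 0; dropped at pos 2 in round 2

Answer: 2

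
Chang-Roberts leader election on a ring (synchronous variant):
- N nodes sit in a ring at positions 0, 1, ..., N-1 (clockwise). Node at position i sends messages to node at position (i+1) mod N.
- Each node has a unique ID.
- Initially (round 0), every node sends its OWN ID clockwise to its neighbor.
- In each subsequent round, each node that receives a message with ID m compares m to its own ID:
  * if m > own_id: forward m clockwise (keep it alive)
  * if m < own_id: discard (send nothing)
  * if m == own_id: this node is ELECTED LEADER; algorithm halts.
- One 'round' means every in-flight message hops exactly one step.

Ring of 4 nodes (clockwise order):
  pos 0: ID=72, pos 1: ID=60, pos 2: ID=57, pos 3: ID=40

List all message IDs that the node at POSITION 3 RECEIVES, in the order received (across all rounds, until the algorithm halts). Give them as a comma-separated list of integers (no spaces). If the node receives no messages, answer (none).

Answer: 57,60,72

Derivation:
Round 1: pos1(id60) recv 72: fwd; pos2(id57) recv 60: fwd; pos3(id40) recv 57: fwd; pos0(id72) recv 40: drop
Round 2: pos2(id57) recv 72: fwd; pos3(id40) recv 60: fwd; pos0(id72) recv 57: drop
Round 3: pos3(id40) recv 72: fwd; pos0(id72) recv 60: drop
Round 4: pos0(id72) recv 72: ELECTED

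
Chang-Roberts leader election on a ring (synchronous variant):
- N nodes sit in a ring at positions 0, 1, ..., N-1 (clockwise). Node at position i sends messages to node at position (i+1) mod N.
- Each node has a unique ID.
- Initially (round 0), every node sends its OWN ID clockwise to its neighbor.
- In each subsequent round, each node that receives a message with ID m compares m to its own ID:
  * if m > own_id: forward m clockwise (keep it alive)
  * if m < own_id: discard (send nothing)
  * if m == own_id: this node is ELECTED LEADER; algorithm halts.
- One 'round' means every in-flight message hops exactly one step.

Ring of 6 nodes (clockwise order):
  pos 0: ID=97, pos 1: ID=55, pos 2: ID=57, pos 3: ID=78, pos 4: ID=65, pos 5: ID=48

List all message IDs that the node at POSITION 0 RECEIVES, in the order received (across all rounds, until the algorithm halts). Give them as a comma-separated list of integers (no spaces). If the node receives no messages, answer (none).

Round 1: pos1(id55) recv 97: fwd; pos2(id57) recv 55: drop; pos3(id78) recv 57: drop; pos4(id65) recv 78: fwd; pos5(id48) recv 65: fwd; pos0(id97) recv 48: drop
Round 2: pos2(id57) recv 97: fwd; pos5(id48) recv 78: fwd; pos0(id97) recv 65: drop
Round 3: pos3(id78) recv 97: fwd; pos0(id97) recv 78: drop
Round 4: pos4(id65) recv 97: fwd
Round 5: pos5(id48) recv 97: fwd
Round 6: pos0(id97) recv 97: ELECTED

Answer: 48,65,78,97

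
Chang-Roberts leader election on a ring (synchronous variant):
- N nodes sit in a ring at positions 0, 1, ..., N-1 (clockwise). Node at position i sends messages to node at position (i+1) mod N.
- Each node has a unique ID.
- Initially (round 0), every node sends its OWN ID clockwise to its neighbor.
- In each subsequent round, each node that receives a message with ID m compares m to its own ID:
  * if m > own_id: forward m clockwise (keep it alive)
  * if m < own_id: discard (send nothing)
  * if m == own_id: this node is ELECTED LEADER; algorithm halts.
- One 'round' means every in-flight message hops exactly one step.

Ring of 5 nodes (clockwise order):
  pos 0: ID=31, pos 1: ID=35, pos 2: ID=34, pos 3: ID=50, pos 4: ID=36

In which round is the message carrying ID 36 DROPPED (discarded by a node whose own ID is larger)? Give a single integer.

Answer: 4

Derivation:
Round 1: pos1(id35) recv 31: drop; pos2(id34) recv 35: fwd; pos3(id50) recv 34: drop; pos4(id36) recv 50: fwd; pos0(id31) recv 36: fwd
Round 2: pos3(id50) recv 35: drop; pos0(id31) recv 50: fwd; pos1(id35) recv 36: fwd
Round 3: pos1(id35) recv 50: fwd; pos2(id34) recv 36: fwd
Round 4: pos2(id34) recv 50: fwd; pos3(id50) recv 36: drop
Round 5: pos3(id50) recv 50: ELECTED
Message ID 36 originates at pos 4; dropped at pos 3 in round 4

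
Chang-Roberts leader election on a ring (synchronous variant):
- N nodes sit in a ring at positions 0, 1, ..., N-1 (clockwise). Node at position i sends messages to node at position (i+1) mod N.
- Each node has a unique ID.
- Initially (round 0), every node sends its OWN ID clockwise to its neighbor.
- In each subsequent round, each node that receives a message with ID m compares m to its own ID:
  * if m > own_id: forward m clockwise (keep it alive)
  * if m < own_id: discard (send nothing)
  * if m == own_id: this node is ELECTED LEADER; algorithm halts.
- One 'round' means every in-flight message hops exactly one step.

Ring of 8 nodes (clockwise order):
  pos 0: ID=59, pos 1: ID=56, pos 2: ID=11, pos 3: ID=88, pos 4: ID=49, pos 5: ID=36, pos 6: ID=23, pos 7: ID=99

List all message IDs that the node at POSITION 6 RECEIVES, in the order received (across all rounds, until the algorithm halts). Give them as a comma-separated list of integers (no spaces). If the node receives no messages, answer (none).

Answer: 36,49,88,99

Derivation:
Round 1: pos1(id56) recv 59: fwd; pos2(id11) recv 56: fwd; pos3(id88) recv 11: drop; pos4(id49) recv 88: fwd; pos5(id36) recv 49: fwd; pos6(id23) recv 36: fwd; pos7(id99) recv 23: drop; pos0(id59) recv 99: fwd
Round 2: pos2(id11) recv 59: fwd; pos3(id88) recv 56: drop; pos5(id36) recv 88: fwd; pos6(id23) recv 49: fwd; pos7(id99) recv 36: drop; pos1(id56) recv 99: fwd
Round 3: pos3(id88) recv 59: drop; pos6(id23) recv 88: fwd; pos7(id99) recv 49: drop; pos2(id11) recv 99: fwd
Round 4: pos7(id99) recv 88: drop; pos3(id88) recv 99: fwd
Round 5: pos4(id49) recv 99: fwd
Round 6: pos5(id36) recv 99: fwd
Round 7: pos6(id23) recv 99: fwd
Round 8: pos7(id99) recv 99: ELECTED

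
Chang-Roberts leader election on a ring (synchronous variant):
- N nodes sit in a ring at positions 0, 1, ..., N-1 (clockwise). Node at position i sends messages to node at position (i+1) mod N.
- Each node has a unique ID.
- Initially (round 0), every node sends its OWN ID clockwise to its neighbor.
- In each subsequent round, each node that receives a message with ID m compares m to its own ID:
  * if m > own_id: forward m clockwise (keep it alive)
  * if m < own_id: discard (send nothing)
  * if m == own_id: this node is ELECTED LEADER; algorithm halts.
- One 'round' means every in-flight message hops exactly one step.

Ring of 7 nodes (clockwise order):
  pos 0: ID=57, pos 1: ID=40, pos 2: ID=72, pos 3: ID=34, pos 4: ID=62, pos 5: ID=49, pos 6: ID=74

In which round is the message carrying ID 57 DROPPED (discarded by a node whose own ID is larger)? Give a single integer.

Round 1: pos1(id40) recv 57: fwd; pos2(id72) recv 40: drop; pos3(id34) recv 72: fwd; pos4(id62) recv 34: drop; pos5(id49) recv 62: fwd; pos6(id74) recv 49: drop; pos0(id57) recv 74: fwd
Round 2: pos2(id72) recv 57: drop; pos4(id62) recv 72: fwd; pos6(id74) recv 62: drop; pos1(id40) recv 74: fwd
Round 3: pos5(id49) recv 72: fwd; pos2(id72) recv 74: fwd
Round 4: pos6(id74) recv 72: drop; pos3(id34) recv 74: fwd
Round 5: pos4(id62) recv 74: fwd
Round 6: pos5(id49) recv 74: fwd
Round 7: pos6(id74) recv 74: ELECTED
Message ID 57 originates at pos 0; dropped at pos 2 in round 2

Answer: 2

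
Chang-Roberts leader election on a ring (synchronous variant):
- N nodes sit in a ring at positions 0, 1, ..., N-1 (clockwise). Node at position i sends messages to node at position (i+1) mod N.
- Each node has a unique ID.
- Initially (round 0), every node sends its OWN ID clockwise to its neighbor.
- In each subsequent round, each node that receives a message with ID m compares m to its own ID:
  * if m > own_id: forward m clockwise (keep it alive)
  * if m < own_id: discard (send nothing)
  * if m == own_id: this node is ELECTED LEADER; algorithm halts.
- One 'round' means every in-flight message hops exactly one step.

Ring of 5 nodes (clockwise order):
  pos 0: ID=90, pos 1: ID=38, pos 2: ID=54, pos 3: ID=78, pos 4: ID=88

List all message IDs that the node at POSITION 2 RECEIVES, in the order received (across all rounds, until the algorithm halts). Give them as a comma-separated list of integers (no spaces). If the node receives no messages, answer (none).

Answer: 38,90

Derivation:
Round 1: pos1(id38) recv 90: fwd; pos2(id54) recv 38: drop; pos3(id78) recv 54: drop; pos4(id88) recv 78: drop; pos0(id90) recv 88: drop
Round 2: pos2(id54) recv 90: fwd
Round 3: pos3(id78) recv 90: fwd
Round 4: pos4(id88) recv 90: fwd
Round 5: pos0(id90) recv 90: ELECTED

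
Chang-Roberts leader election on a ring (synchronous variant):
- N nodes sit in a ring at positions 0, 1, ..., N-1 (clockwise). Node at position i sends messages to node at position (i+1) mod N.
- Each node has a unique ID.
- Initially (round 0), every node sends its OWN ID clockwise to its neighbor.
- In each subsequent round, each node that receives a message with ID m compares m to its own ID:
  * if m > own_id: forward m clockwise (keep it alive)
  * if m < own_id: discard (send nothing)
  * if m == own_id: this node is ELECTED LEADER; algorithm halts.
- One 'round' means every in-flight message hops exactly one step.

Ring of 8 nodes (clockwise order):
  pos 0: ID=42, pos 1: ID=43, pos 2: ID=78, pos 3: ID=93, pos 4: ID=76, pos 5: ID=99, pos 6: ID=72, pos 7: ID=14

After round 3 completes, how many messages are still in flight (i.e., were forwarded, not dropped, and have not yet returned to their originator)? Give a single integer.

Answer: 2

Derivation:
Round 1: pos1(id43) recv 42: drop; pos2(id78) recv 43: drop; pos3(id93) recv 78: drop; pos4(id76) recv 93: fwd; pos5(id99) recv 76: drop; pos6(id72) recv 99: fwd; pos7(id14) recv 72: fwd; pos0(id42) recv 14: drop
Round 2: pos5(id99) recv 93: drop; pos7(id14) recv 99: fwd; pos0(id42) recv 72: fwd
Round 3: pos0(id42) recv 99: fwd; pos1(id43) recv 72: fwd
After round 3: 2 messages still in flight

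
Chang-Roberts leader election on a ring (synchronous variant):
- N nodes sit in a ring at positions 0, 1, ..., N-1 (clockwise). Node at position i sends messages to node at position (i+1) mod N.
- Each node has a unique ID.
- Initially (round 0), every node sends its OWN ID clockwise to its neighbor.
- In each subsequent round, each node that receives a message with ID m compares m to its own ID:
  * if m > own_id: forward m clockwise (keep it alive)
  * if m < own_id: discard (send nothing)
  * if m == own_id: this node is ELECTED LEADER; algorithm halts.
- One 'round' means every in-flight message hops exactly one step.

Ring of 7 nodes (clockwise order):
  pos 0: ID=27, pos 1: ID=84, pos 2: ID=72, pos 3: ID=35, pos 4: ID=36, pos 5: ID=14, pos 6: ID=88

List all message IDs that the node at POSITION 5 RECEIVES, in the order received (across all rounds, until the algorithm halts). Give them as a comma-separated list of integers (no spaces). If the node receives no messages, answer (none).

Round 1: pos1(id84) recv 27: drop; pos2(id72) recv 84: fwd; pos3(id35) recv 72: fwd; pos4(id36) recv 35: drop; pos5(id14) recv 36: fwd; pos6(id88) recv 14: drop; pos0(id27) recv 88: fwd
Round 2: pos3(id35) recv 84: fwd; pos4(id36) recv 72: fwd; pos6(id88) recv 36: drop; pos1(id84) recv 88: fwd
Round 3: pos4(id36) recv 84: fwd; pos5(id14) recv 72: fwd; pos2(id72) recv 88: fwd
Round 4: pos5(id14) recv 84: fwd; pos6(id88) recv 72: drop; pos3(id35) recv 88: fwd
Round 5: pos6(id88) recv 84: drop; pos4(id36) recv 88: fwd
Round 6: pos5(id14) recv 88: fwd
Round 7: pos6(id88) recv 88: ELECTED

Answer: 36,72,84,88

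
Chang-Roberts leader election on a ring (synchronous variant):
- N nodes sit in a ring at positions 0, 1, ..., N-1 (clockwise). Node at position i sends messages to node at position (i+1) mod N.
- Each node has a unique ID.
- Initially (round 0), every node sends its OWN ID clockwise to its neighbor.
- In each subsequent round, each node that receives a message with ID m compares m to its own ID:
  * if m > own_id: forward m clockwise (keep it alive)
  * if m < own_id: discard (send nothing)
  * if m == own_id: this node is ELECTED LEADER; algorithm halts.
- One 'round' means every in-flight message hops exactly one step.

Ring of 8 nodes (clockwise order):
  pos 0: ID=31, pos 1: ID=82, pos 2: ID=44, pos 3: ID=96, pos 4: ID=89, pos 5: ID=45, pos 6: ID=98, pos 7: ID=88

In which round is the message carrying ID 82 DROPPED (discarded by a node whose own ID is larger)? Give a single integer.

Answer: 2

Derivation:
Round 1: pos1(id82) recv 31: drop; pos2(id44) recv 82: fwd; pos3(id96) recv 44: drop; pos4(id89) recv 96: fwd; pos5(id45) recv 89: fwd; pos6(id98) recv 45: drop; pos7(id88) recv 98: fwd; pos0(id31) recv 88: fwd
Round 2: pos3(id96) recv 82: drop; pos5(id45) recv 96: fwd; pos6(id98) recv 89: drop; pos0(id31) recv 98: fwd; pos1(id82) recv 88: fwd
Round 3: pos6(id98) recv 96: drop; pos1(id82) recv 98: fwd; pos2(id44) recv 88: fwd
Round 4: pos2(id44) recv 98: fwd; pos3(id96) recv 88: drop
Round 5: pos3(id96) recv 98: fwd
Round 6: pos4(id89) recv 98: fwd
Round 7: pos5(id45) recv 98: fwd
Round 8: pos6(id98) recv 98: ELECTED
Message ID 82 originates at pos 1; dropped at pos 3 in round 2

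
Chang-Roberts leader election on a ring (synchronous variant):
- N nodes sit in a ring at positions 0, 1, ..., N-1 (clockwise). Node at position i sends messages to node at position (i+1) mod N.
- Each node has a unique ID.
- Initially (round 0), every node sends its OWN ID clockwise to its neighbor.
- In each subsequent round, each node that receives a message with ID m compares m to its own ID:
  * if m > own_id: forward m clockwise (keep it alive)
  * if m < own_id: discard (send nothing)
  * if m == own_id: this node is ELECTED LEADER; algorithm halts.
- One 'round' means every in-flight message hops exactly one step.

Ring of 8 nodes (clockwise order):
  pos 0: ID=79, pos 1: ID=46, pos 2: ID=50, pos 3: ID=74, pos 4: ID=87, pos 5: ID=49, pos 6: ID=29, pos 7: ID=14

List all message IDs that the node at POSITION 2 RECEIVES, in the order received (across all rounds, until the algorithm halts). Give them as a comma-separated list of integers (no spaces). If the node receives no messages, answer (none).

Round 1: pos1(id46) recv 79: fwd; pos2(id50) recv 46: drop; pos3(id74) recv 50: drop; pos4(id87) recv 74: drop; pos5(id49) recv 87: fwd; pos6(id29) recv 49: fwd; pos7(id14) recv 29: fwd; pos0(id79) recv 14: drop
Round 2: pos2(id50) recv 79: fwd; pos6(id29) recv 87: fwd; pos7(id14) recv 49: fwd; pos0(id79) recv 29: drop
Round 3: pos3(id74) recv 79: fwd; pos7(id14) recv 87: fwd; pos0(id79) recv 49: drop
Round 4: pos4(id87) recv 79: drop; pos0(id79) recv 87: fwd
Round 5: pos1(id46) recv 87: fwd
Round 6: pos2(id50) recv 87: fwd
Round 7: pos3(id74) recv 87: fwd
Round 8: pos4(id87) recv 87: ELECTED

Answer: 46,79,87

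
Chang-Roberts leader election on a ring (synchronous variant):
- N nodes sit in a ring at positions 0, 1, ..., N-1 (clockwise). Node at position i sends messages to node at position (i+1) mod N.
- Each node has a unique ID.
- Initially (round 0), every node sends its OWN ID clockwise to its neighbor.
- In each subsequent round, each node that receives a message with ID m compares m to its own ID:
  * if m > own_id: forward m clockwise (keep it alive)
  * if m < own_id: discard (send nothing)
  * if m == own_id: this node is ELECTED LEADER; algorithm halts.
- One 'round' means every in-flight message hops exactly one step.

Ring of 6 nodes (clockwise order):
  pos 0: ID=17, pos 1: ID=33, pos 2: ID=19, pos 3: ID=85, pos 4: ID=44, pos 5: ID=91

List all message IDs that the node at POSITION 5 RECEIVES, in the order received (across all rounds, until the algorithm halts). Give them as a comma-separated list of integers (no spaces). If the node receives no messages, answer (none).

Answer: 44,85,91

Derivation:
Round 1: pos1(id33) recv 17: drop; pos2(id19) recv 33: fwd; pos3(id85) recv 19: drop; pos4(id44) recv 85: fwd; pos5(id91) recv 44: drop; pos0(id17) recv 91: fwd
Round 2: pos3(id85) recv 33: drop; pos5(id91) recv 85: drop; pos1(id33) recv 91: fwd
Round 3: pos2(id19) recv 91: fwd
Round 4: pos3(id85) recv 91: fwd
Round 5: pos4(id44) recv 91: fwd
Round 6: pos5(id91) recv 91: ELECTED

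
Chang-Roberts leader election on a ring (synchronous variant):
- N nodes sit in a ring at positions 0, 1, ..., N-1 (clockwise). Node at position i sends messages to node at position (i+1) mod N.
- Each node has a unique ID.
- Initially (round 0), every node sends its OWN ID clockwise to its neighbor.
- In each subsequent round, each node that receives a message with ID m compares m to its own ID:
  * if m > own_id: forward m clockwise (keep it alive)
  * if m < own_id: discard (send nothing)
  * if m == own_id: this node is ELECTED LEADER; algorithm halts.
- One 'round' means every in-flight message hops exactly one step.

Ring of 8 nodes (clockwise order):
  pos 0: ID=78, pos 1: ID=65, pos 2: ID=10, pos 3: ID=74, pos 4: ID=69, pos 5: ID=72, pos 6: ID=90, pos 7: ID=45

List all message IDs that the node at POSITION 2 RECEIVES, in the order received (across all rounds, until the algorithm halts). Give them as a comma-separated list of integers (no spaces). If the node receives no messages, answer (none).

Round 1: pos1(id65) recv 78: fwd; pos2(id10) recv 65: fwd; pos3(id74) recv 10: drop; pos4(id69) recv 74: fwd; pos5(id72) recv 69: drop; pos6(id90) recv 72: drop; pos7(id45) recv 90: fwd; pos0(id78) recv 45: drop
Round 2: pos2(id10) recv 78: fwd; pos3(id74) recv 65: drop; pos5(id72) recv 74: fwd; pos0(id78) recv 90: fwd
Round 3: pos3(id74) recv 78: fwd; pos6(id90) recv 74: drop; pos1(id65) recv 90: fwd
Round 4: pos4(id69) recv 78: fwd; pos2(id10) recv 90: fwd
Round 5: pos5(id72) recv 78: fwd; pos3(id74) recv 90: fwd
Round 6: pos6(id90) recv 78: drop; pos4(id69) recv 90: fwd
Round 7: pos5(id72) recv 90: fwd
Round 8: pos6(id90) recv 90: ELECTED

Answer: 65,78,90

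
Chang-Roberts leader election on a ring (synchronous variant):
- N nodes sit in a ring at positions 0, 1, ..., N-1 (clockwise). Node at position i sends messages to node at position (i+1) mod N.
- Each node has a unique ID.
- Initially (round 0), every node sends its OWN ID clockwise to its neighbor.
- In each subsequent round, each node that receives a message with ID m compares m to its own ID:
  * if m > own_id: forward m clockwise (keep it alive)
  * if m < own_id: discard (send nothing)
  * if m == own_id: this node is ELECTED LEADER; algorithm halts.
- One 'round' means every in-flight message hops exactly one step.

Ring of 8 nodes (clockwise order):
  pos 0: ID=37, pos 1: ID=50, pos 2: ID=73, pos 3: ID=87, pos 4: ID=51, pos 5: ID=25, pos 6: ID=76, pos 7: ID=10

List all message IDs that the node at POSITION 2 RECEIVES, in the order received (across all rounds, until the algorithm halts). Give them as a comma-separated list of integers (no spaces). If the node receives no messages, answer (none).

Answer: 50,76,87

Derivation:
Round 1: pos1(id50) recv 37: drop; pos2(id73) recv 50: drop; pos3(id87) recv 73: drop; pos4(id51) recv 87: fwd; pos5(id25) recv 51: fwd; pos6(id76) recv 25: drop; pos7(id10) recv 76: fwd; pos0(id37) recv 10: drop
Round 2: pos5(id25) recv 87: fwd; pos6(id76) recv 51: drop; pos0(id37) recv 76: fwd
Round 3: pos6(id76) recv 87: fwd; pos1(id50) recv 76: fwd
Round 4: pos7(id10) recv 87: fwd; pos2(id73) recv 76: fwd
Round 5: pos0(id37) recv 87: fwd; pos3(id87) recv 76: drop
Round 6: pos1(id50) recv 87: fwd
Round 7: pos2(id73) recv 87: fwd
Round 8: pos3(id87) recv 87: ELECTED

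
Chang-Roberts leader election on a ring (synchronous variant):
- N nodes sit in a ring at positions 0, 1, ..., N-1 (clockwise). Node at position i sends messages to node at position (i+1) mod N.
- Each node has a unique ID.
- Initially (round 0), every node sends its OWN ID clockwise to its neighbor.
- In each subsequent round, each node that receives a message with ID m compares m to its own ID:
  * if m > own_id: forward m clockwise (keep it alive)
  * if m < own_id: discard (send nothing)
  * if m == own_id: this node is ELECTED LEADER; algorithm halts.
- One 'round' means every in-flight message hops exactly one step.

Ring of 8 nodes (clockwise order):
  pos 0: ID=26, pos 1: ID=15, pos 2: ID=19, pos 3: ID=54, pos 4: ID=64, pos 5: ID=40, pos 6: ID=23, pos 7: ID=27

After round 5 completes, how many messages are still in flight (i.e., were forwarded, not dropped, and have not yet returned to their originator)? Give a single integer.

Answer: 2

Derivation:
Round 1: pos1(id15) recv 26: fwd; pos2(id19) recv 15: drop; pos3(id54) recv 19: drop; pos4(id64) recv 54: drop; pos5(id40) recv 64: fwd; pos6(id23) recv 40: fwd; pos7(id27) recv 23: drop; pos0(id26) recv 27: fwd
Round 2: pos2(id19) recv 26: fwd; pos6(id23) recv 64: fwd; pos7(id27) recv 40: fwd; pos1(id15) recv 27: fwd
Round 3: pos3(id54) recv 26: drop; pos7(id27) recv 64: fwd; pos0(id26) recv 40: fwd; pos2(id19) recv 27: fwd
Round 4: pos0(id26) recv 64: fwd; pos1(id15) recv 40: fwd; pos3(id54) recv 27: drop
Round 5: pos1(id15) recv 64: fwd; pos2(id19) recv 40: fwd
After round 5: 2 messages still in flight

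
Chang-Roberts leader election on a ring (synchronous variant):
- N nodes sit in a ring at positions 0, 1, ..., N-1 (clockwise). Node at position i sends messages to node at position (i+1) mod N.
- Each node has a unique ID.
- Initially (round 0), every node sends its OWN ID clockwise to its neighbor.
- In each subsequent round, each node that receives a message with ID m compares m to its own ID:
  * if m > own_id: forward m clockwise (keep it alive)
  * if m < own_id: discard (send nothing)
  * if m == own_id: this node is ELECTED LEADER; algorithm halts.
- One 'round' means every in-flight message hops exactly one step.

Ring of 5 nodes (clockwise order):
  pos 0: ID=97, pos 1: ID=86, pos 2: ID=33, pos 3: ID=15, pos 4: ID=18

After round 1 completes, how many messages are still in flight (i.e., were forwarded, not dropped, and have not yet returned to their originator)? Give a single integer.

Round 1: pos1(id86) recv 97: fwd; pos2(id33) recv 86: fwd; pos3(id15) recv 33: fwd; pos4(id18) recv 15: drop; pos0(id97) recv 18: drop
After round 1: 3 messages still in flight

Answer: 3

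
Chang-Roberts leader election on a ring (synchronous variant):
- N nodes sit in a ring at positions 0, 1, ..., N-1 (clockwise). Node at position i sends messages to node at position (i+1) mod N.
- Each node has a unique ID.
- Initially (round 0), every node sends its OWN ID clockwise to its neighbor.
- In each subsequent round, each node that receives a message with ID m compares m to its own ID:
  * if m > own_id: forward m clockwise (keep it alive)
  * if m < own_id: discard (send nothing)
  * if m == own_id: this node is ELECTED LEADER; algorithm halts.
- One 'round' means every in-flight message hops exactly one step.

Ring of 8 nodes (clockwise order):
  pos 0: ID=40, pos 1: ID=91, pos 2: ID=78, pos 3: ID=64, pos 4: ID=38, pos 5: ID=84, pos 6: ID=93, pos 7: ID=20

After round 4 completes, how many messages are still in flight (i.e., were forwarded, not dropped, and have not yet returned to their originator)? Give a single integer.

Answer: 2

Derivation:
Round 1: pos1(id91) recv 40: drop; pos2(id78) recv 91: fwd; pos3(id64) recv 78: fwd; pos4(id38) recv 64: fwd; pos5(id84) recv 38: drop; pos6(id93) recv 84: drop; pos7(id20) recv 93: fwd; pos0(id40) recv 20: drop
Round 2: pos3(id64) recv 91: fwd; pos4(id38) recv 78: fwd; pos5(id84) recv 64: drop; pos0(id40) recv 93: fwd
Round 3: pos4(id38) recv 91: fwd; pos5(id84) recv 78: drop; pos1(id91) recv 93: fwd
Round 4: pos5(id84) recv 91: fwd; pos2(id78) recv 93: fwd
After round 4: 2 messages still in flight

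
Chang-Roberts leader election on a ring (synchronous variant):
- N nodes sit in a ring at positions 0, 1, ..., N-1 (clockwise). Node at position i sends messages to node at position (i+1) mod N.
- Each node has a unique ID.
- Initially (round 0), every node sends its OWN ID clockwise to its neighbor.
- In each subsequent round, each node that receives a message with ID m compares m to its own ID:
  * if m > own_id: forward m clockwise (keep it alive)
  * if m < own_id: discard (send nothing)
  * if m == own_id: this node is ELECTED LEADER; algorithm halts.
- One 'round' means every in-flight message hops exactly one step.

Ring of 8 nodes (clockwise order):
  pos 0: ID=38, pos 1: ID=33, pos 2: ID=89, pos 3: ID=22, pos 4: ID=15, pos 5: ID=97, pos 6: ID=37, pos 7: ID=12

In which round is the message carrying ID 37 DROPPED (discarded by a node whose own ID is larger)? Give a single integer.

Round 1: pos1(id33) recv 38: fwd; pos2(id89) recv 33: drop; pos3(id22) recv 89: fwd; pos4(id15) recv 22: fwd; pos5(id97) recv 15: drop; pos6(id37) recv 97: fwd; pos7(id12) recv 37: fwd; pos0(id38) recv 12: drop
Round 2: pos2(id89) recv 38: drop; pos4(id15) recv 89: fwd; pos5(id97) recv 22: drop; pos7(id12) recv 97: fwd; pos0(id38) recv 37: drop
Round 3: pos5(id97) recv 89: drop; pos0(id38) recv 97: fwd
Round 4: pos1(id33) recv 97: fwd
Round 5: pos2(id89) recv 97: fwd
Round 6: pos3(id22) recv 97: fwd
Round 7: pos4(id15) recv 97: fwd
Round 8: pos5(id97) recv 97: ELECTED
Message ID 37 originates at pos 6; dropped at pos 0 in round 2

Answer: 2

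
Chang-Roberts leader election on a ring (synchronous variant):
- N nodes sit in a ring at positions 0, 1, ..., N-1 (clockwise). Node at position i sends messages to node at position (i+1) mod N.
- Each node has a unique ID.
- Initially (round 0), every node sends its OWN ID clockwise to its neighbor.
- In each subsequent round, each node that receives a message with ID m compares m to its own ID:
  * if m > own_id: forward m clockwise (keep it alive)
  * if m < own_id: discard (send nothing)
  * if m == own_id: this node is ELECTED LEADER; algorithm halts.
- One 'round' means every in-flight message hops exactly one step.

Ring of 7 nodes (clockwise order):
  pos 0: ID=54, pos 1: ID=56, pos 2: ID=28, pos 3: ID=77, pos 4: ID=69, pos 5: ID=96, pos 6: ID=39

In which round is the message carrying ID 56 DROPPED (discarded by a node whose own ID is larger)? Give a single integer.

Round 1: pos1(id56) recv 54: drop; pos2(id28) recv 56: fwd; pos3(id77) recv 28: drop; pos4(id69) recv 77: fwd; pos5(id96) recv 69: drop; pos6(id39) recv 96: fwd; pos0(id54) recv 39: drop
Round 2: pos3(id77) recv 56: drop; pos5(id96) recv 77: drop; pos0(id54) recv 96: fwd
Round 3: pos1(id56) recv 96: fwd
Round 4: pos2(id28) recv 96: fwd
Round 5: pos3(id77) recv 96: fwd
Round 6: pos4(id69) recv 96: fwd
Round 7: pos5(id96) recv 96: ELECTED
Message ID 56 originates at pos 1; dropped at pos 3 in round 2

Answer: 2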